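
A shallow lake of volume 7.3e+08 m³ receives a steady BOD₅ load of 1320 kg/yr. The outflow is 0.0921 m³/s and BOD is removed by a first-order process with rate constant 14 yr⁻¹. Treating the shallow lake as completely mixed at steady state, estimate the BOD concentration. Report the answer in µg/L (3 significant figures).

Outflow Q = 0.0921 m³/s × 3.156e+07 s/yr = 2.906e+06 m³/yr.
Steady-state CSTR mass balance: W = Q·C + k·V·C, so C = W/(Q + kV).
Q + kV = 2.906e+06 + 14·7.3e+08 = 1.022e+10 m³/yr.
C = 1320/1.022e+10 = 1.291e-07 kg/m³ = 0.0001291 mg/L = 0.1291 µg/L.

0.129 µg/L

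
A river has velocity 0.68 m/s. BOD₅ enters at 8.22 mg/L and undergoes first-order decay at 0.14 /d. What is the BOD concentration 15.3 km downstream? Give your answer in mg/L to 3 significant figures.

Travel time t = 15.3 km / 0.68 m/s = 1.53e+04/0.68 = 2.25e+04 s = 0.2604 d.
First-order decay: C = 8.22·exp(−0.14·0.2604) = 8.22·0.9642 = 7.926 mg/L.

7.93 mg/L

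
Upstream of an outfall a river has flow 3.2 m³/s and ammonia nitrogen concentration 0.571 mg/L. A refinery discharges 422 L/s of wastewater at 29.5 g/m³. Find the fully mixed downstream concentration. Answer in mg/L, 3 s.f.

422 L/s = 0.422 m³/s.
Flow-weighted mixing gives C = (0.422·29.5 + 3.2·0.571) / (0.422 + 3.2) = 14.28/3.622 = 3.942 mg/L.

3.94 mg/L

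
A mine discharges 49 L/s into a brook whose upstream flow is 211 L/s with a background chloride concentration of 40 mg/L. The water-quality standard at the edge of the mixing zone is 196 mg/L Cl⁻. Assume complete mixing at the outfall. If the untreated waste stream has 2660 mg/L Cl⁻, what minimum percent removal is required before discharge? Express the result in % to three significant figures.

67.4 %

49 L/s = 0.049 m³/s.
211 L/s = 0.211 m³/s.
Mass balance: 196·0.26 = 0.049·Cₑ + 0.211·40.
Cₑ = (50.96 − 8.44) / 0.049 = 867.8 mg/L.
Required removal = 1 − 867.8/2660 = 67.38 %.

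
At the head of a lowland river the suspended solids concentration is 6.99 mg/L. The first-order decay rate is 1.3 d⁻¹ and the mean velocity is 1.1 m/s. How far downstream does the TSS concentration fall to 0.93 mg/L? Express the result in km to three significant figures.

From C = C₀·e^(−kt), t = ln(C₀/C)/k = ln(6.99/0.93)/1.3 = 2.017/1.3 = 1.552 d.
Distance = v·t = 1.1 m/s × 1.341e+05 s = 1.475e+05 m = 147.5 km.

147 km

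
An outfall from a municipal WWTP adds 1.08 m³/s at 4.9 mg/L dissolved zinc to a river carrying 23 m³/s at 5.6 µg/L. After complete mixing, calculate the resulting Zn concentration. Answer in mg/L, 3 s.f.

0.225 mg/L

5.6 µg/L = 0.0056 mg/L.
By mass balance at complete mixing, C = (1.08·4.9 + 23·0.0056) / (1.08 + 23) = 5.421/24.08 = 0.2251 mg/L.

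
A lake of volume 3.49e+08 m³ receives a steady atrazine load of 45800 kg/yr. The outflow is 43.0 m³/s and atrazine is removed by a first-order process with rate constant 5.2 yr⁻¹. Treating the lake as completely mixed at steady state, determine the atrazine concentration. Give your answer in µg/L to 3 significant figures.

14.4 µg/L

Outflow Q = 43.0 m³/s × 3.156e+07 s/yr = 1.357e+09 m³/yr.
Steady-state CSTR mass balance: W = Q·C + k·V·C, so C = W/(Q + kV).
Q + kV = 1.357e+09 + 5.2·3.49e+08 = 3.172e+09 m³/yr.
C = 45800/3.172e+09 = 1.444e-05 kg/m³ = 0.01444 mg/L = 14.44 µg/L.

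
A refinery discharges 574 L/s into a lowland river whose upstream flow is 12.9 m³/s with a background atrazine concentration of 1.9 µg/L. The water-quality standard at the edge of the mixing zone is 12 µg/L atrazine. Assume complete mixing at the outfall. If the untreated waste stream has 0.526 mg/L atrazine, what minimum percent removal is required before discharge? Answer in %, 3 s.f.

574 L/s = 0.574 m³/s.
1.9 µg/L = 0.0019 mg/L.
12 µg/L = 0.012 mg/L.
Mass balance: 0.012·13.47 = 0.574·Cₑ + 12.9·0.0019.
Cₑ = (0.1617 − 0.02451) / 0.574 = 0.239 mg/L.
Required removal = 1 − 0.239/0.526 = 54.57 %.

54.6 %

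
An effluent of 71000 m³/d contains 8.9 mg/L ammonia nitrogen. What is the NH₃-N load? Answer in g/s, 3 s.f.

71000 m³/d = 0.8218 m³/s.
Mass flux = Q·C = 0.8218 m³/s × 8.9 g/m³ = 7.314 g/s.

7.31 g/s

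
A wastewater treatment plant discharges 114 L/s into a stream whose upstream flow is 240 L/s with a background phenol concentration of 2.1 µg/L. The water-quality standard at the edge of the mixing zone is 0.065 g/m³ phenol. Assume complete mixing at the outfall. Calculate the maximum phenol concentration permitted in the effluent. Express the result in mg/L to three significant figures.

114 L/s = 0.114 m³/s.
240 L/s = 0.24 m³/s.
2.1 µg/L = 0.0021 mg/L.
Mass balance: 0.065·0.354 = 0.114·Cₑ + 0.24·0.0021.
Cₑ = (0.02301 − 0.000504) / 0.114 = 0.1974 mg/L.

0.197 mg/L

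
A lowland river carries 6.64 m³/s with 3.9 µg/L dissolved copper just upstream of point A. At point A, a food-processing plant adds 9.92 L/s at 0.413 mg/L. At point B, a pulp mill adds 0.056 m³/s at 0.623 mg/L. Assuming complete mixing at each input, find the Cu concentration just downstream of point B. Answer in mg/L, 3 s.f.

0.00968 mg/L

3.9 µg/L = 0.0039 mg/L.
9.92 L/s = 0.00992 m³/s.
After input A: C = (6.64·0.0039 + 0.00992·0.413) / 6.65 = 0.00451 mg/L.
After input B: C = (6.65·0.00451 + 0.056·0.623) / 6.706 = 0.009675 mg/L.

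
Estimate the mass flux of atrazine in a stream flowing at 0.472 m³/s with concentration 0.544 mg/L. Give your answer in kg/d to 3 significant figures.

Mass flux = Q·C = 0.472 m³/s × 0.544 g/m³ = 0.2568 g/s.
= 0.2568 g/s × 86.4 = 22.18 kg/d.

22.2 kg/d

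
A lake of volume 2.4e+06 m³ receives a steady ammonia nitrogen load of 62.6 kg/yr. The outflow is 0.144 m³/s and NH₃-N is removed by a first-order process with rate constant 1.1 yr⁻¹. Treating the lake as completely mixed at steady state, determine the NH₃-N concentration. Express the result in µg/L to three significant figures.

8.71 µg/L

Outflow Q = 0.144 m³/s × 3.156e+07 s/yr = 4.544e+06 m³/yr.
Steady-state CSTR mass balance: W = Q·C + k·V·C, so C = W/(Q + kV).
Q + kV = 4.544e+06 + 1.1·2.4e+06 = 7.184e+06 m³/yr.
C = 62.6/7.184e+06 = 8.713e-06 kg/m³ = 0.008713 mg/L = 8.713 µg/L.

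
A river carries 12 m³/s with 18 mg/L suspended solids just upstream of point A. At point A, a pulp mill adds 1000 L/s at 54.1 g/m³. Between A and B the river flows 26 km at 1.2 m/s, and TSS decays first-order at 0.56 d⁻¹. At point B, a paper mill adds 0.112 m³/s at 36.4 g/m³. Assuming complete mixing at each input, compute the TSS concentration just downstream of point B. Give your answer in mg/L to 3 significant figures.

18.2 mg/L

1000 L/s = 1 m³/s.
After input A: C = (12·18 + 1·54.1) / 13 = 20.78 mg/L.
Over the 26 km reach to input B (t = 2.167e+04 s = 0.2508 d), decay gives C = 20.78·exp(−0.56·0.2508) = 18.05 mg/L.
After input B: C = (13·18.05 + 0.112·36.4) / 13.11 = 18.21 mg/L.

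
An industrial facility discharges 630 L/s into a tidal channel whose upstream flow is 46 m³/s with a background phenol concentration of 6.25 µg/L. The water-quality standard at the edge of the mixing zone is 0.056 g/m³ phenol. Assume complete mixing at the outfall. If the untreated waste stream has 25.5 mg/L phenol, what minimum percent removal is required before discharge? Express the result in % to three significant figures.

85.5 %

630 L/s = 0.63 m³/s.
6.25 µg/L = 0.00625 mg/L.
Mass balance: 0.056·46.63 = 0.63·Cₑ + 46·0.00625.
Cₑ = (2.611 − 0.2875) / 0.63 = 3.689 mg/L.
Required removal = 1 − 3.689/25.5 = 85.54 %.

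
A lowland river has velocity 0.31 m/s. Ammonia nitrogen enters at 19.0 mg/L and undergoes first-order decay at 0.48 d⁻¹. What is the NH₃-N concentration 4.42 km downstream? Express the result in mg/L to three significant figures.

17.6 mg/L

Travel time t = 4.42 km / 0.31 m/s = 4420/0.31 = 1.426e+04 s = 0.165 d.
First-order decay: C = 19.0·exp(−0.48·0.165) = 19.0·0.9238 = 17.55 mg/L.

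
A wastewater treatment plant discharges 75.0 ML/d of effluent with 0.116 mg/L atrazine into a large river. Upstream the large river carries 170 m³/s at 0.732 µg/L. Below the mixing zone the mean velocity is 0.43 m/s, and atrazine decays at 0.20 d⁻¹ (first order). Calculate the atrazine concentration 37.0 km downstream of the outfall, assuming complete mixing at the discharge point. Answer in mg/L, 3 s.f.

0.00108 mg/L

75.0 ML/d = 0.8681 m³/s.
0.732 µg/L = 0.000732 mg/L.
After complete mixing, C₀ = (0.8681·0.116 + 170·0.000732) / 170.9 = 0.001318 mg/L.
Travel time t = 3.7e+04 m / 0.43 m/s = 8.605e+04 s = 0.9959 d.
C = 0.001318·exp(−0.20·0.9959) = 0.001318·0.8194 = 0.00108 mg/L.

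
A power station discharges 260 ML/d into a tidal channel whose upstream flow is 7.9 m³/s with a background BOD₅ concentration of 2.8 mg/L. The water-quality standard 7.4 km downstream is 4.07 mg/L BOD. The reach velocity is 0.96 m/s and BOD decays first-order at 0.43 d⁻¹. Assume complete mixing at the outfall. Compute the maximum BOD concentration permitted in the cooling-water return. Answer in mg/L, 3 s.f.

7.98 mg/L

260 ML/d = 3.009 m³/s.
Travel time to the compliance point: t = 7400/0.96 = 7708 s = 0.08922 d; decay factor exp(−0.43·0.08922) = 0.9624.
So the concentration just after mixing may be at most 4.07/0.9624 = 4.229 mg/L.
Mass balance: 4.229·10.91 = 3.009·Cₑ + 7.9·2.8.
Cₑ = (46.14 − 22.12) / 3.009 = 7.981 mg/L.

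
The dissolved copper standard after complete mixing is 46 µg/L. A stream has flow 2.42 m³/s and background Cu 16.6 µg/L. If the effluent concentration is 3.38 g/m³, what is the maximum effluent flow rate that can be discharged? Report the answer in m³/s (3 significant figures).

0.0213 m³/s

16.6 µg/L = 0.0166 mg/L.
46 µg/L = 0.046 mg/L.
Mass balance at complete mixing: C_std·(Q_w + Q_r) = Q_w·C_e + Q_r·C_b.
Rearranging, Q_w = Q_r·(C_std − C_b)/(C_e − C_std) = 2.42·(0.046 − 0.0166) / (3.38 − 0.046) = 0.02134 m³/s.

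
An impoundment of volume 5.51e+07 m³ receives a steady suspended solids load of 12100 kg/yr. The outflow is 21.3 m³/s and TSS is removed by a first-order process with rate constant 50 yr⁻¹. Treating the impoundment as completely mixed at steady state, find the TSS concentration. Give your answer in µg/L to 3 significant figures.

3.53 µg/L

Outflow Q = 21.3 m³/s × 3.156e+07 s/yr = 6.722e+08 m³/yr.
Steady-state CSTR mass balance: W = Q·C + k·V·C, so C = W/(Q + kV).
Q + kV = 6.722e+08 + 50·5.51e+07 = 3.427e+09 m³/yr.
C = 12100/3.427e+09 = 3.531e-06 kg/m³ = 0.003531 mg/L = 3.531 µg/L.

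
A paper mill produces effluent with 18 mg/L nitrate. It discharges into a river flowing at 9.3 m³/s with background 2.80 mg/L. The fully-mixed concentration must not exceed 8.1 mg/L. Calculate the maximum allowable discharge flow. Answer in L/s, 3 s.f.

4980 L/s

Mass balance at complete mixing: C_std·(Q_w + Q_r) = Q_w·C_e + Q_r·C_b.
Rearranging, Q_w = Q_r·(C_std − C_b)/(C_e − C_std) = 9.3·(8.1 − 2.8) / (18 − 8.1) = 4.979 m³/s.
= 4979 L/s.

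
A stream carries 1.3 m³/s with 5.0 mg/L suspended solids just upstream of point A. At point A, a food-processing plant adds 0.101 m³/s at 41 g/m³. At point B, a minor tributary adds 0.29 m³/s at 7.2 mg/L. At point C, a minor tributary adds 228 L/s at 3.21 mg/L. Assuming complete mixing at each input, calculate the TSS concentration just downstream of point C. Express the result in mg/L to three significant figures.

After input A: C = (1.3·5 + 0.101·41) / 1.401 = 7.595 mg/L.
After input B: C = (1.401·7.595 + 0.29·7.2) / 1.691 = 7.527 mg/L.
228 L/s = 0.228 m³/s.
After input C: C = (1.691·7.527 + 0.228·3.21) / 1.919 = 7.015 mg/L.

7.01 mg/L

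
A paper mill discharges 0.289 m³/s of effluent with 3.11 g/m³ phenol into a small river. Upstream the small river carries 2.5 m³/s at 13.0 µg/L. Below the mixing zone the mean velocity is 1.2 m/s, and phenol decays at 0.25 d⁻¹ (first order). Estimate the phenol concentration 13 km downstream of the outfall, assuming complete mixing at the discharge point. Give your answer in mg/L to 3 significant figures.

13.0 µg/L = 0.013 mg/L.
After complete mixing, C₀ = (0.289·3.11 + 2.5·0.013) / 2.789 = 0.3339 mg/L.
Travel time t = 1.3e+04 m / 1.2 m/s = 1.083e+04 s = 0.1254 d.
C = 0.3339·exp(−0.25·0.1254) = 0.3339·0.9691 = 0.3236 mg/L.

0.324 mg/L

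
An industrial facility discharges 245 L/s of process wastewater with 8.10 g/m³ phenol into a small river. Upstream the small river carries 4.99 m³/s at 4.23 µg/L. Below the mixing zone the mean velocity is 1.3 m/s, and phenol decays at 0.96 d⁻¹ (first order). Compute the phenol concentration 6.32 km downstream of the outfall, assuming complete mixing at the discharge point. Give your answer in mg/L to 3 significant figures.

245 L/s = 0.245 m³/s.
4.23 µg/L = 0.00423 mg/L.
After complete mixing, C₀ = (0.245·8.1 + 4.99·0.00423) / 5.235 = 0.3831 mg/L.
Travel time t = 6320 m / 1.3 m/s = 4862 s = 0.05627 d.
C = 0.3831·exp(−0.96·0.05627) = 0.3831·0.9474 = 0.363 mg/L.

0.363 mg/L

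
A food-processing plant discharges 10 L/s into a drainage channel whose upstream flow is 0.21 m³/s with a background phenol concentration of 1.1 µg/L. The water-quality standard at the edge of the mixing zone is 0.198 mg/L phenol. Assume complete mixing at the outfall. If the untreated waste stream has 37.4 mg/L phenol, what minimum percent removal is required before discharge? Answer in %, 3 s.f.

88.4 %

10 L/s = 0.01 m³/s.
1.1 µg/L = 0.0011 mg/L.
Mass balance: 0.198·0.22 = 0.01·Cₑ + 0.21·0.0011.
Cₑ = (0.04356 − 0.000231) / 0.01 = 4.333 mg/L.
Required removal = 1 − 4.333/37.4 = 88.41 %.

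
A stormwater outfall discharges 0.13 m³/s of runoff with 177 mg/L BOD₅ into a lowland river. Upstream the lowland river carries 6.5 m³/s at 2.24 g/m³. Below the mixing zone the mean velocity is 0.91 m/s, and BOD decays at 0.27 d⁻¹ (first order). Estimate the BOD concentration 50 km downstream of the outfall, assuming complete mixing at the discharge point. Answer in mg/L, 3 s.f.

4.77 mg/L

After complete mixing, C₀ = (0.13·177 + 6.5·2.24) / 6.63 = 5.667 mg/L.
Travel time t = 5e+04 m / 0.91 m/s = 5.495e+04 s = 0.6359 d.
C = 5.667·exp(−0.27·0.6359) = 5.667·0.8422 = 4.773 mg/L.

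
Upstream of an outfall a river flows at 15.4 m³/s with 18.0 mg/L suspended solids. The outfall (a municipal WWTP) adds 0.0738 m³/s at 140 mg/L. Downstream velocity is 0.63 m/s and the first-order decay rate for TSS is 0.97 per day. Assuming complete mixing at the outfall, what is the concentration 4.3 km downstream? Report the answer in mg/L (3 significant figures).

After complete mixing, C₀ = (0.0738·140 + 15.4·18) / 15.47 = 18.58 mg/L.
Travel time t = 4300 m / 0.63 m/s = 6825 s = 0.079 d.
C = 18.58·exp(−0.97·0.079) = 18.58·0.9262 = 17.21 mg/L.

17.2 mg/L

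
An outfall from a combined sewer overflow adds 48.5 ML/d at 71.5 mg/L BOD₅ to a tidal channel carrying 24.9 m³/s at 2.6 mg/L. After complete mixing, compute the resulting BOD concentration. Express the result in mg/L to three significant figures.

48.5 ML/d = 0.5613 m³/s.
Conservation of mass across the mixing zone: C = (0.5613·71.5 + 24.9·2.6) / (0.5613 + 24.9) = 104.9/25.46 = 4.119 mg/L.

4.12 mg/L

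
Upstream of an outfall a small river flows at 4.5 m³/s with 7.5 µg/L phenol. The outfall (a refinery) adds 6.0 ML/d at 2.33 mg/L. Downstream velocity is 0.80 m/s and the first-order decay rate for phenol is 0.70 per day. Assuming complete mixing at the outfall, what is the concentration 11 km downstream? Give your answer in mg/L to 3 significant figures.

6.0 ML/d = 0.06944 m³/s.
7.5 µg/L = 0.0075 mg/L.
After complete mixing, C₀ = (0.06944·2.33 + 4.5·0.0075) / 4.569 = 0.0428 mg/L.
Travel time t = 1.1e+04 m / 0.80 m/s = 1.375e+04 s = 0.1591 d.
C = 0.0428·exp(−0.70·0.1591) = 0.0428·0.8946 = 0.03828 mg/L.

0.0383 mg/L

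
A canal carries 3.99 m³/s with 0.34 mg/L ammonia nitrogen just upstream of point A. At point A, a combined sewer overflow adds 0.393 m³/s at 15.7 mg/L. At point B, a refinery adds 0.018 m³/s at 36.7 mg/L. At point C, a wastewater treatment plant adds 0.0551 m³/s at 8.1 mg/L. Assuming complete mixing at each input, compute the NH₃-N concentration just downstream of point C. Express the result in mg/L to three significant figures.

1.94 mg/L

After input A: C = (3.99·0.34 + 0.393·15.7) / 4.383 = 1.717 mg/L.
After input B: C = (4.383·1.717 + 0.018·36.7) / 4.401 = 1.86 mg/L.
After input C: C = (4.401·1.86 + 0.0551·8.1) / 4.456 = 1.937 mg/L.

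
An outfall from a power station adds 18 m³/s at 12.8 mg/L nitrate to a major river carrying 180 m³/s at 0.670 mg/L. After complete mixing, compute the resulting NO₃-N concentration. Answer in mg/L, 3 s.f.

Flow-weighted mixing gives C = (18·12.8 + 180·0.67) / (18 + 180) = 351/198 = 1.773 mg/L.

1.77 mg/L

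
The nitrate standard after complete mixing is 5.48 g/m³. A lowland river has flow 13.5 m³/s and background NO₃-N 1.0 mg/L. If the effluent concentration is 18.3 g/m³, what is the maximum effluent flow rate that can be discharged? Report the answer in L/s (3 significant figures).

Mass balance at complete mixing: C_std·(Q_w + Q_r) = Q_w·C_e + Q_r·C_b.
Rearranging, Q_w = Q_r·(C_std − C_b)/(C_e − C_std) = 13.5·(5.48 − 1) / (18.3 − 5.48) = 4.718 m³/s.
= 4718 L/s.

4720 L/s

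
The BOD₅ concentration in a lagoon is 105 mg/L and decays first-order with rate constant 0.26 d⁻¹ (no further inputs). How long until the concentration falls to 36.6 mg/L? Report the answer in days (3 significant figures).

4.05 d

t = ln(C₀/C)/k = ln(105/36.6)/0.26 = 1.054/0.26 = 4.054 d.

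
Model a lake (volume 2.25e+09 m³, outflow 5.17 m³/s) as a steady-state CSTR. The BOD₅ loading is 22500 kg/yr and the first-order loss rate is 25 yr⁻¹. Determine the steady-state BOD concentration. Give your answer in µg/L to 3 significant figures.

Outflow Q = 5.17 m³/s × 3.156e+07 s/yr = 1.632e+08 m³/yr.
Steady-state CSTR mass balance: W = Q·C + k·V·C, so C = W/(Q + kV).
Q + kV = 1.632e+08 + 25·2.25e+09 = 5.641e+10 m³/yr.
C = 22500/5.641e+10 = 3.988e-07 kg/m³ = 0.0003988 mg/L = 0.3988 µg/L.

0.399 µg/L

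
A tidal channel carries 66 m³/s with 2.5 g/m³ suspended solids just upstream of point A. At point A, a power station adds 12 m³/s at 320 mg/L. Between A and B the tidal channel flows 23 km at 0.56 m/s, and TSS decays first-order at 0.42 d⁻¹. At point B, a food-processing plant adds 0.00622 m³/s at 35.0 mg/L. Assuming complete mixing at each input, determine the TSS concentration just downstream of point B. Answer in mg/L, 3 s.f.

42.1 mg/L

After input A: C = (66·2.5 + 12·320) / 78 = 51.35 mg/L.
Over the 23 km reach to input B (t = 4.107e+04 s = 0.4754 d), decay gives C = 51.35·exp(−0.42·0.4754) = 42.05 mg/L.
After input B: C = (78·42.05 + 0.00622·35) / 78.01 = 42.05 mg/L.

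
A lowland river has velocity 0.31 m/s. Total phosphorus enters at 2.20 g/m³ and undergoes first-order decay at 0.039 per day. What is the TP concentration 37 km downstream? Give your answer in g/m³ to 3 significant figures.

2.08 g/m³

Travel time t = 37 km / 0.31 m/s = 3.7e+04/0.31 = 1.194e+05 s = 1.381 d.
First-order decay: C = 2.20·exp(−0.039·1.381) = 2.20·0.9476 = 2.085 g/m³.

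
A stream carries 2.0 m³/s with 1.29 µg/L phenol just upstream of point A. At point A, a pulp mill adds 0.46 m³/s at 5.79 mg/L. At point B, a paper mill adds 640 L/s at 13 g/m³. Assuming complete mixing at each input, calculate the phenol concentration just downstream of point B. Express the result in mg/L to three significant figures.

3.54 mg/L

1.29 µg/L = 0.00129 mg/L.
After input A: C = (2·0.00129 + 0.46·5.79) / 2.46 = 1.084 mg/L.
640 L/s = 0.64 m³/s.
After input B: C = (2.46·1.084 + 0.64·13) / 3.1 = 3.544 mg/L.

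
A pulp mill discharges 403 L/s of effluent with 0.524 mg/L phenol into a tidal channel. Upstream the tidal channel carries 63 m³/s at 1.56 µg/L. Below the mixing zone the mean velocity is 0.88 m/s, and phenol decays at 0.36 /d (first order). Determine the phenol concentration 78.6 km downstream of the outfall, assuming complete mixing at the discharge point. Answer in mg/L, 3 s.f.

403 L/s = 0.403 m³/s.
1.56 µg/L = 0.00156 mg/L.
After complete mixing, C₀ = (0.403·0.524 + 63·0.00156) / 63.4 = 0.004881 mg/L.
Travel time t = 7.86e+04 m / 0.88 m/s = 8.932e+04 s = 1.034 d.
C = 0.004881·exp(−0.36·1.034) = 0.004881·0.6892 = 0.003364 mg/L.

0.00336 mg/L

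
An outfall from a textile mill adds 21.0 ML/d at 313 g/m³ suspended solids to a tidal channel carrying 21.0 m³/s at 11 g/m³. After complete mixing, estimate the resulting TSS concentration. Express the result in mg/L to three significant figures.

14.5 mg/L

21.0 ML/d = 0.2431 m³/s.
Flow-weighted mixing gives C = (0.2431·313 + 21·11) / (0.2431 + 21) = 307.1/21.24 = 14.46 mg/L.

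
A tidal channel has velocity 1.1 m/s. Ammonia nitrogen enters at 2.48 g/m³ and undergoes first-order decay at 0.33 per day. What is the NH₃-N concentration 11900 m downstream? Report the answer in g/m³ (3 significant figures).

2.38 g/m³

Travel time t = 11900 m / 1.1 m/s = 1.19e+04/1.1 = 1.082e+04 s = 0.1252 d.
First-order decay: C = 2.48·exp(−0.33·0.1252) = 2.48·0.9595 = 2.38 g/m³.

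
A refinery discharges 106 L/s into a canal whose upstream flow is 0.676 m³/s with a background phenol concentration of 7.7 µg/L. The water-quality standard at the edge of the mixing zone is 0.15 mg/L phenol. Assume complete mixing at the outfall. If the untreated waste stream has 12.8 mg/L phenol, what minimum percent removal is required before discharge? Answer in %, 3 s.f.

91.7 %

106 L/s = 0.106 m³/s.
7.7 µg/L = 0.0077 mg/L.
Mass balance: 0.15·0.782 = 0.106·Cₑ + 0.676·0.0077.
Cₑ = (0.1173 − 0.005205) / 0.106 = 1.057 mg/L.
Required removal = 1 − 1.057/12.8 = 91.74 %.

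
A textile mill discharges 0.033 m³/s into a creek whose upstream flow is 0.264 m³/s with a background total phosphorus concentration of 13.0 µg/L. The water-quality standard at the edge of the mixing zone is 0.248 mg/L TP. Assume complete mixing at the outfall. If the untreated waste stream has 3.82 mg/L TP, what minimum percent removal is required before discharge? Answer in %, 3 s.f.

13.0 µg/L = 0.013 mg/L.
Mass balance: 0.248·0.297 = 0.033·Cₑ + 0.264·0.013.
Cₑ = (0.07366 − 0.003432) / 0.033 = 2.128 mg/L.
Required removal = 1 − 2.128/3.82 = 44.29 %.

44.3 %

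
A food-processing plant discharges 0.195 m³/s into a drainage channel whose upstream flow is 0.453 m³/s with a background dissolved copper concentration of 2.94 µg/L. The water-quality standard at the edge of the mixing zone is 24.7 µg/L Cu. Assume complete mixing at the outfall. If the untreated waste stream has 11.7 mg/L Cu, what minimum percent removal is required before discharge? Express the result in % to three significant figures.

2.94 µg/L = 0.00294 mg/L.
24.7 µg/L = 0.0247 mg/L.
Mass balance: 0.0247·0.648 = 0.195·Cₑ + 0.453·0.00294.
Cₑ = (0.01601 − 0.001332) / 0.195 = 0.07525 mg/L.
Required removal = 1 − 0.07525/11.7 = 99.36 %.

99.4 %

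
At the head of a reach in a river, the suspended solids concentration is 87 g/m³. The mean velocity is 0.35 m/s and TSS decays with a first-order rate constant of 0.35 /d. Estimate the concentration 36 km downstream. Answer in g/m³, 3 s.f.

57.4 g/m³

Travel time t = 36 km / 0.35 m/s = 3.6e+04/0.35 = 1.029e+05 s = 1.19 d.
First-order decay: C = 87·exp(−0.35·1.19) = 87·0.6592 = 57.35 g/m³.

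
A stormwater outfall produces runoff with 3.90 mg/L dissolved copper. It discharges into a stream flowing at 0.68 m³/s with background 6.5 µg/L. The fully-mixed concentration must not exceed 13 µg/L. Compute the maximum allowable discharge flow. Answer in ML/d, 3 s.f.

6.5 µg/L = 0.0065 mg/L.
13 µg/L = 0.013 mg/L.
Mass balance at complete mixing: C_std·(Q_w + Q_r) = Q_w·C_e + Q_r·C_b.
Rearranging, Q_w = Q_r·(C_std − C_b)/(C_e − C_std) = 0.68·(0.013 − 0.0065) / (3.9 − 0.013) = 0.001137 m³/s.
= 0.09825 ML/d.

0.0982 ML/d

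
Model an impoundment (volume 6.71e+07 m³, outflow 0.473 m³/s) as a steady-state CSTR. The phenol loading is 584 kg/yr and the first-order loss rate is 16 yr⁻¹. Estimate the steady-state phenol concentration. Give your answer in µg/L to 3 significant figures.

Outflow Q = 0.473 m³/s × 3.156e+07 s/yr = 1.493e+07 m³/yr.
Steady-state CSTR mass balance: W = Q·C + k·V·C, so C = W/(Q + kV).
Q + kV = 1.493e+07 + 16·6.71e+07 = 1.089e+09 m³/yr.
C = 584/1.089e+09 = 5.365e-07 kg/m³ = 0.0005365 mg/L = 0.5365 µg/L.

0.537 µg/L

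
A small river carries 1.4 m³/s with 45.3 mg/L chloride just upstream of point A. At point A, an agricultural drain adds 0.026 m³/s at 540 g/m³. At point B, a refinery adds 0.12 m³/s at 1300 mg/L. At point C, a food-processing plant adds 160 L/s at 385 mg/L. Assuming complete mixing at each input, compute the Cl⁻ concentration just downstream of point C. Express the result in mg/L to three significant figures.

173 mg/L

After input A: C = (1.4·45.3 + 0.026·540) / 1.426 = 54.32 mg/L.
After input B: C = (1.426·54.32 + 0.12·1300) / 1.546 = 151 mg/L.
160 L/s = 0.16 m³/s.
After input C: C = (1.546·151 + 0.16·385) / 1.706 = 173 mg/L.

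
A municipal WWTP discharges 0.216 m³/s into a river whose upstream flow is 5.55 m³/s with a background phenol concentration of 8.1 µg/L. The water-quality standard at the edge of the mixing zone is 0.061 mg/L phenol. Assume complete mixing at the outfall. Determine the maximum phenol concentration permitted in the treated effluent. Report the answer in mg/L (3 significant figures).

8.1 µg/L = 0.0081 mg/L.
Mass balance: 0.061·5.766 = 0.216·Cₑ + 5.55·0.0081.
Cₑ = (0.3517 − 0.04495) / 0.216 = 1.42 mg/L.

1.42 mg/L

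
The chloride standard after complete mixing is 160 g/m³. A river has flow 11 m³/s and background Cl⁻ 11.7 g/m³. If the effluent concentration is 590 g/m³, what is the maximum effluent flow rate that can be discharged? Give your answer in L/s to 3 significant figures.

3790 L/s

Mass balance at complete mixing: C_std·(Q_w + Q_r) = Q_w·C_e + Q_r·C_b.
Rearranging, Q_w = Q_r·(C_std − C_b)/(C_e − C_std) = 11·(160 − 11.7) / (590 − 160) = 3.794 m³/s.
= 3794 L/s.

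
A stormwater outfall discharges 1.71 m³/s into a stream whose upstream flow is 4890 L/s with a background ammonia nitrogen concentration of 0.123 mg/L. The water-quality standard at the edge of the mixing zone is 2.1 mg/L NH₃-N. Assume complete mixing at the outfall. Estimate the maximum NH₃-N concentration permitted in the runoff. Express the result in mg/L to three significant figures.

4890 L/s = 4.89 m³/s.
Mass balance: 2.1·6.6 = 1.71·Cₑ + 4.89·0.123.
Cₑ = (13.86 − 0.6015) / 1.71 = 7.754 mg/L.

7.75 mg/L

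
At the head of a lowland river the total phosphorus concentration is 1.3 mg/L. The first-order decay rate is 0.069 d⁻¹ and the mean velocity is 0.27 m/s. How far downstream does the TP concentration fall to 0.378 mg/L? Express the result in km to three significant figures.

418 km

From C = C₀·e^(−kt), t = ln(C₀/C)/k = ln(1.3/0.378)/0.069 = 1.235/0.069 = 17.9 d.
Distance = v·t = 0.27 m/s × 1.547e+06 s = 4.176e+05 m = 417.6 km.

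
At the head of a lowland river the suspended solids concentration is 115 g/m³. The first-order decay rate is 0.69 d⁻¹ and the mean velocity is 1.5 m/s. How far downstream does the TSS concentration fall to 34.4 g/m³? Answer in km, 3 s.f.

From C = C₀·e^(−kt), t = ln(C₀/C)/k = ln(115/34.4)/0.69 = 1.207/0.69 = 1.749 d.
Distance = v·t = 1.5 m/s × 1.511e+05 s = 2.267e+05 m = 226.7 km.

227 km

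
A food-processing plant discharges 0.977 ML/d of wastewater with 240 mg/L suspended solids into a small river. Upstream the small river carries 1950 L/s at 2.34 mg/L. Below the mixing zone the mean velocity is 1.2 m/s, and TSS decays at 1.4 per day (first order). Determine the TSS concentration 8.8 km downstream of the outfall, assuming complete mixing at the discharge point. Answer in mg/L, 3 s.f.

3.29 mg/L

0.977 ML/d = 0.01131 m³/s.
1950 L/s = 1.95 m³/s.
After complete mixing, C₀ = (0.01131·240 + 1.95·2.34) / 1.961 = 3.71 mg/L.
Travel time t = 8800 m / 1.2 m/s = 7333 s = 0.08488 d.
C = 3.71·exp(−1.4·0.08488) = 3.71·0.888 = 3.295 mg/L.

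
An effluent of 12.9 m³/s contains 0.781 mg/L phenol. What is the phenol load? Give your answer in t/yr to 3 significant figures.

318 t/yr

Mass flux = Q·C = 12.9 m³/s × 0.781 g/m³ = 10.07 g/s.
= 10.07 g/s × 31.56 = 317.9 t/yr.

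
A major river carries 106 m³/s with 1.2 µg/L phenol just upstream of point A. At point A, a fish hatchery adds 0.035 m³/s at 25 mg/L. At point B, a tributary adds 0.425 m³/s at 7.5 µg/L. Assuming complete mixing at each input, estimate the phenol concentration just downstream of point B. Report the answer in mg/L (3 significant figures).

0.00944 mg/L

1.2 µg/L = 0.0012 mg/L.
After input A: C = (106·0.0012 + 0.035·25) / 106 = 0.009452 mg/L.
7.5 µg/L = 0.0075 mg/L.
After input B: C = (106·0.009452 + 0.425·0.0075) / 106.5 = 0.009444 mg/L.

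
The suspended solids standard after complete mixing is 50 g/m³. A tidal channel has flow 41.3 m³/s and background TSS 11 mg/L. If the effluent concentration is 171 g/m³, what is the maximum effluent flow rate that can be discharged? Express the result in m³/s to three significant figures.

13.3 m³/s

Mass balance at complete mixing: C_std·(Q_w + Q_r) = Q_w·C_e + Q_r·C_b.
Rearranging, Q_w = Q_r·(C_std − C_b)/(C_e − C_std) = 41.3·(50 − 11) / (171 − 50) = 13.31 m³/s.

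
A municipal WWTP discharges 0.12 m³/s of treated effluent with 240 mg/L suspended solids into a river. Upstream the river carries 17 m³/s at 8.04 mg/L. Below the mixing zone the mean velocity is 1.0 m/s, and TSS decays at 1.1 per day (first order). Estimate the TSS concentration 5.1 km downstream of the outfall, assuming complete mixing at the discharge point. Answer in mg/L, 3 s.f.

After complete mixing, C₀ = (0.12·240 + 17·8.04) / 17.12 = 9.666 mg/L.
Travel time t = 5100 m / 1.0 m/s = 5100 s = 0.05903 d.
C = 9.666·exp(−1.1·0.05903) = 9.666·0.9371 = 9.058 mg/L.

9.06 mg/L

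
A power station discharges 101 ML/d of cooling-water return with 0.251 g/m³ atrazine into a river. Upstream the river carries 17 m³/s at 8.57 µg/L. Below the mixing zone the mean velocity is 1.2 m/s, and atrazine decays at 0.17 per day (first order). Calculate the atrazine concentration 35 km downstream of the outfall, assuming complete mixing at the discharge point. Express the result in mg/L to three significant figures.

0.0228 mg/L

101 ML/d = 1.169 m³/s.
8.57 µg/L = 0.00857 mg/L.
After complete mixing, C₀ = (1.169·0.251 + 17·0.00857) / 18.17 = 0.02417 mg/L.
Travel time t = 3.5e+04 m / 1.2 m/s = 2.917e+04 s = 0.3376 d.
C = 0.02417·exp(−0.17·0.3376) = 0.02417·0.9442 = 0.02282 mg/L.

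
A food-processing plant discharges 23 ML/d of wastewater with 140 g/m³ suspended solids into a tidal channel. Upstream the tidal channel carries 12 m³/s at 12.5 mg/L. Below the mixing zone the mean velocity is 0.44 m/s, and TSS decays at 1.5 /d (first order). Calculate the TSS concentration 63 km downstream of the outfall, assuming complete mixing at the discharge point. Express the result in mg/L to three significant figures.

23 ML/d = 0.2662 m³/s.
After complete mixing, C₀ = (0.2662·140 + 12·12.5) / 12.27 = 15.27 mg/L.
Travel time t = 6.3e+04 m / 0.44 m/s = 1.432e+05 s = 1.657 d.
C = 15.27·exp(−1.5·1.657) = 15.27·0.08326 = 1.271 mg/L.

1.27 mg/L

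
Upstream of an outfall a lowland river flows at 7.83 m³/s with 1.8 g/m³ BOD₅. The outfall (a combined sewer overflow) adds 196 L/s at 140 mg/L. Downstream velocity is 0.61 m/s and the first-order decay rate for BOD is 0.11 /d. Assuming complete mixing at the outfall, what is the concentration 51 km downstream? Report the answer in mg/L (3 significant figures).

196 L/s = 0.196 m³/s.
After complete mixing, C₀ = (0.196·140 + 7.83·1.8) / 8.026 = 5.175 mg/L.
Travel time t = 5.1e+04 m / 0.61 m/s = 8.361e+04 s = 0.9677 d.
C = 5.175·exp(−0.11·0.9677) = 5.175·0.899 = 4.652 mg/L.

4.65 mg/L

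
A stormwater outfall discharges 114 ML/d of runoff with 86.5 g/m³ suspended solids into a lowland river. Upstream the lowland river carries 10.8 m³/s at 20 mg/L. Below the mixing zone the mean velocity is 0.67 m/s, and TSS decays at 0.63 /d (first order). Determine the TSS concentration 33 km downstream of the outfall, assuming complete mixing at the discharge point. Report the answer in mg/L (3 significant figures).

114 ML/d = 1.319 m³/s.
After complete mixing, C₀ = (1.319·86.5 + 10.8·20) / 12.12 = 27.24 mg/L.
Travel time t = 3.3e+04 m / 0.67 m/s = 4.925e+04 s = 0.5701 d.
C = 27.24·exp(−0.63·0.5701) = 27.24·0.6983 = 19.02 mg/L.

19.0 mg/L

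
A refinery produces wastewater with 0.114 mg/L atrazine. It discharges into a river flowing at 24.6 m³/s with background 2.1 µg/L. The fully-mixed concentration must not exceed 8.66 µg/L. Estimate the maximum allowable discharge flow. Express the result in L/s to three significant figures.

1530 L/s

2.1 µg/L = 0.0021 mg/L.
8.66 µg/L = 0.00866 mg/L.
Mass balance at complete mixing: C_std·(Q_w + Q_r) = Q_w·C_e + Q_r·C_b.
Rearranging, Q_w = Q_r·(C_std − C_b)/(C_e − C_std) = 24.6·(0.00866 − 0.0021) / (0.114 − 0.00866) = 1.532 m³/s.
= 1532 L/s.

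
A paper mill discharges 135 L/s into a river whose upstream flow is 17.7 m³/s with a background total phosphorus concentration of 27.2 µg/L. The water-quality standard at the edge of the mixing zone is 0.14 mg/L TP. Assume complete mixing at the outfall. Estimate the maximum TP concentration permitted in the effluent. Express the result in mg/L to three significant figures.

135 L/s = 0.135 m³/s.
27.2 µg/L = 0.0272 mg/L.
Mass balance: 0.14·17.84 = 0.135·Cₑ + 17.7·0.0272.
Cₑ = (2.497 − 0.4814) / 0.135 = 14.93 mg/L.

14.9 mg/L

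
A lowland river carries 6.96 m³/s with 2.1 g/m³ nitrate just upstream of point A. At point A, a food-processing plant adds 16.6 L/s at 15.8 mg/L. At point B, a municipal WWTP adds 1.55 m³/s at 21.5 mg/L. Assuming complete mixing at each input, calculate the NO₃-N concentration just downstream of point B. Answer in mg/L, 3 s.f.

16.6 L/s = 0.0166 m³/s.
After input A: C = (6.96·2.1 + 0.0166·15.8) / 6.977 = 2.133 mg/L.
After input B: C = (6.977·2.133 + 1.55·21.5) / 8.527 = 5.653 mg/L.

5.65 mg/L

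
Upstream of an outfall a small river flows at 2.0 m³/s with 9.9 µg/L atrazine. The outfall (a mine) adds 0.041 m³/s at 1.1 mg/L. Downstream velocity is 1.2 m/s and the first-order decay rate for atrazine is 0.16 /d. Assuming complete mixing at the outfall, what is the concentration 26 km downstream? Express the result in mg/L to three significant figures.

9.9 µg/L = 0.0099 mg/L.
After complete mixing, C₀ = (0.041·1.1 + 2·0.0099) / 2.041 = 0.0318 mg/L.
Travel time t = 2.6e+04 m / 1.2 m/s = 2.167e+04 s = 0.2508 d.
C = 0.0318·exp(−0.16·0.2508) = 0.0318·0.9607 = 0.03055 mg/L.

0.0305 mg/L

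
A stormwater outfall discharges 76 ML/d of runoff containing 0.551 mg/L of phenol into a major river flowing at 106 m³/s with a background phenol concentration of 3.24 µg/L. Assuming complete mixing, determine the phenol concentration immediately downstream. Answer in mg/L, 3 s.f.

0.00775 mg/L

76 ML/d = 0.8796 m³/s.
3.24 µg/L = 0.00324 mg/L.
By mass balance at complete mixing, C = (0.8796·0.551 + 106·0.00324) / (0.8796 + 106) = 0.8281/106.9 = 0.007748 mg/L.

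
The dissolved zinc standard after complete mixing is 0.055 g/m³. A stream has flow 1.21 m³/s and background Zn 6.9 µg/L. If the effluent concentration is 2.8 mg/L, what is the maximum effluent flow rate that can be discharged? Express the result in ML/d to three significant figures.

6.9 µg/L = 0.0069 mg/L.
Mass balance at complete mixing: C_std·(Q_w + Q_r) = Q_w·C_e + Q_r·C_b.
Rearranging, Q_w = Q_r·(C_std − C_b)/(C_e − C_std) = 1.21·(0.055 − 0.0069) / (2.8 − 0.055) = 0.0212 m³/s.
= 1.832 ML/d.

1.83 ML/d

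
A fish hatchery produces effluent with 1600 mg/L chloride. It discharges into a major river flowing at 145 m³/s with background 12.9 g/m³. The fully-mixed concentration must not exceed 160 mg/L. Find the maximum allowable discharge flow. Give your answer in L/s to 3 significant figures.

14800 L/s

Mass balance at complete mixing: C_std·(Q_w + Q_r) = Q_w·C_e + Q_r·C_b.
Rearranging, Q_w = Q_r·(C_std − C_b)/(C_e − C_std) = 145·(160 − 12.9) / (1600 − 160) = 14.81 m³/s.
= 1.481e+04 L/s.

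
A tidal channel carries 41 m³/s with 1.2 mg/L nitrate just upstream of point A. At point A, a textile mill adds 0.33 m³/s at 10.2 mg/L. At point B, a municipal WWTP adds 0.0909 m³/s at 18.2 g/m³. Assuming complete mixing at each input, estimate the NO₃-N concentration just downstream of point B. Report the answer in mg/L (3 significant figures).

1.31 mg/L

After input A: C = (41·1.2 + 0.33·10.2) / 41.33 = 1.272 mg/L.
After input B: C = (41.33·1.272 + 0.0909·18.2) / 41.42 = 1.309 mg/L.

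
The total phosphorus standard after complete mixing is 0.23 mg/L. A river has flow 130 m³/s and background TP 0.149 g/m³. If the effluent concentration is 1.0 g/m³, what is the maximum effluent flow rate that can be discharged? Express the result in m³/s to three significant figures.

Mass balance at complete mixing: C_std·(Q_w + Q_r) = Q_w·C_e + Q_r·C_b.
Rearranging, Q_w = Q_r·(C_std − C_b)/(C_e − C_std) = 130·(0.23 − 0.149) / (1 − 0.23) = 13.68 m³/s.

13.7 m³/s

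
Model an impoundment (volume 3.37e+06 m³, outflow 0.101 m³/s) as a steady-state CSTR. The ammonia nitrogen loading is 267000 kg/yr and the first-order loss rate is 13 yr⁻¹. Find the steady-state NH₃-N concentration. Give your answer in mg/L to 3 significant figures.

Outflow Q = 0.101 m³/s × 3.156e+07 s/yr = 3.187e+06 m³/yr.
Steady-state CSTR mass balance: W = Q·C + k·V·C, so C = W/(Q + kV).
Q + kV = 3.187e+06 + 13·3.37e+06 = 4.7e+07 m³/yr.
C = 267000/4.7e+07 = 0.005681 kg/m³ = 5.681 mg/L.

5.68 mg/L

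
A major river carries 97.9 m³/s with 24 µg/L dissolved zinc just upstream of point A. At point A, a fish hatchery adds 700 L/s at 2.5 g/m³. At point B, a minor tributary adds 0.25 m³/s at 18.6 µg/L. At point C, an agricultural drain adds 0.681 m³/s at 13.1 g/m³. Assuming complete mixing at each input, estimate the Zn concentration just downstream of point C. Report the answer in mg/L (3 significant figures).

24 µg/L = 0.024 mg/L.
700 L/s = 0.7 m³/s.
After input A: C = (97.9·0.024 + 0.7·2.5) / 98.6 = 0.04158 mg/L.
18.6 µg/L = 0.0186 mg/L.
After input B: C = (98.6·0.04158 + 0.25·0.0186) / 98.85 = 0.04152 mg/L.
After input C: C = (98.85·0.04152 + 0.681·13.1) / 99.53 = 0.1309 mg/L.

0.131 mg/L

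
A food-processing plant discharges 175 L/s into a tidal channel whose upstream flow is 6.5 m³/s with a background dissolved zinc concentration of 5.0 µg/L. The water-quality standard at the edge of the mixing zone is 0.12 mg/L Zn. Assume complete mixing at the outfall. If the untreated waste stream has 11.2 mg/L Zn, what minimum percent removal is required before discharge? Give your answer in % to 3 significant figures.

175 L/s = 0.175 m³/s.
5.0 µg/L = 0.005 mg/L.
Mass balance: 0.12·6.675 = 0.175·Cₑ + 6.5·0.005.
Cₑ = (0.801 − 0.0325) / 0.175 = 4.391 mg/L.
Required removal = 1 − 4.391/11.2 = 60.79 %.

60.8 %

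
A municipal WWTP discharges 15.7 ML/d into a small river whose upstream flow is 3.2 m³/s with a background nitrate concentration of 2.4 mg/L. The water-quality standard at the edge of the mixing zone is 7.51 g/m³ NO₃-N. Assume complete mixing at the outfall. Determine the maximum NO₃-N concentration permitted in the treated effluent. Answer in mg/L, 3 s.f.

97.5 mg/L

15.7 ML/d = 0.1817 m³/s.
Mass balance: 7.51·3.382 = 0.1817·Cₑ + 3.2·2.4.
Cₑ = (25.4 − 7.68) / 0.1817 = 97.5 mg/L.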